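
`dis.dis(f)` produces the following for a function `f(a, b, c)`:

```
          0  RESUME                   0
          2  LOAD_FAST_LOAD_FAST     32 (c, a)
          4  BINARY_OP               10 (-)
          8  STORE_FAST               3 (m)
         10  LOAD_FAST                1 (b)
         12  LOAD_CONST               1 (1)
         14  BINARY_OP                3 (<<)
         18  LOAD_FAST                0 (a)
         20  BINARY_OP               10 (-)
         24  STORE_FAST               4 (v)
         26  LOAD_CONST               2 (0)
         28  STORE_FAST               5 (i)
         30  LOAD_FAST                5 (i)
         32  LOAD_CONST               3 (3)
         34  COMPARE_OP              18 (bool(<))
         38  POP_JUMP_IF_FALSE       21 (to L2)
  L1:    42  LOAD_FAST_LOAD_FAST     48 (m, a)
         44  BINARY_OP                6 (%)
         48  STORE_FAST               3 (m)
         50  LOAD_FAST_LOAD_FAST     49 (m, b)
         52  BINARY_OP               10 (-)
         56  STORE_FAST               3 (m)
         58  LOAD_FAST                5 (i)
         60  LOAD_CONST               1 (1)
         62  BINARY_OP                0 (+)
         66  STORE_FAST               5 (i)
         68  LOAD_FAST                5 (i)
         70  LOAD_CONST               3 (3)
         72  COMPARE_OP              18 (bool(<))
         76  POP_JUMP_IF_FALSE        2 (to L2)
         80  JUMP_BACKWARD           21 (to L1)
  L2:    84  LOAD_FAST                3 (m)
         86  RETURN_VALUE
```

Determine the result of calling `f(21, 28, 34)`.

LOAD_FAST_LOAD_FAST c,a → push 34,21. Stack: [34, 21]
BINARY_OP - → 34 - 21 = 13. Stack: [13]
STORE_FAST m → m=13. Stack: []
LOAD_FAST b → push 28. Stack: [28]
LOAD_CONST → push 1. Stack: [28, 1]
BINARY_OP << → 28 << 1 = 56. Stack: [56]
LOAD_FAST a → push 21. Stack: [56, 21]
BINARY_OP - → 56 - 21 = 35. Stack: [35]
STORE_FAST v → v=35. Stack: []
LOAD_CONST → push 0. Stack: [0]
STORE_FAST i → i=0. Stack: []
LOAD_FAST i → push 0. Stack: [0]
LOAD_CONST → push 3. Stack: [0, 3]
COMPARE_OP bool(<) → 0 vs 3 = True. Stack: [True]
POP_JUMP_IF_FALSE → pop True; no jump. Stack: []
LOAD_FAST_LOAD_FAST m,a → push 13,21. Stack: [13, 21]
BINARY_OP % → 13 % 21 = 13. Stack: [13]
STORE_FAST m → m=13. Stack: []
LOAD_FAST_LOAD_FAST m,b → push 13,28. Stack: [13, 28]
BINARY_OP - → 13 - 28 = -15. Stack: [-15]
STORE_FAST m → m=-15. Stack: []
LOAD_FAST i → push 0. Stack: [0]
LOAD_CONST → push 1. Stack: [0, 1]
BINARY_OP + → 0 + 1 = 1. Stack: [1]
STORE_FAST i → i=1. Stack: []
LOAD_FAST i → push 1. Stack: [1]
LOAD_CONST → push 3. Stack: [1, 3]
COMPARE_OP bool(<) → 1 vs 3 = True. Stack: [True]
POP_JUMP_IF_FALSE → pop True; no jump. Stack: []
LOAD_FAST_LOAD_FAST m,a → push -15,21. Stack: [-15, 21]
BINARY_OP % → -15 % 21 = 6. Stack: [6]
STORE_FAST m → m=6. Stack: []
LOAD_FAST_LOAD_FAST m,b → push 6,28. Stack: [6, 28]
BINARY_OP - → 6 - 28 = -22. Stack: [-22]
STORE_FAST m → m=-22. Stack: []
LOAD_FAST i → push 1. Stack: [1]
LOAD_CONST → push 1. Stack: [1, 1]
BINARY_OP + → 1 + 1 = 2. Stack: [2]
STORE_FAST i → i=2. Stack: []
LOAD_FAST i → push 2. Stack: [2]
LOAD_CONST → push 3. Stack: [2, 3]
COMPARE_OP bool(<) → 2 vs 3 = True. Stack: [True]
POP_JUMP_IF_FALSE → pop True; no jump. Stack: []
LOAD_FAST_LOAD_FAST m,a → push -22,21. Stack: [-22, 21]
BINARY_OP % → -22 % 21 = 20. Stack: [20]
STORE_FAST m → m=20. Stack: []
LOAD_FAST_LOAD_FAST m,b → push 20,28. Stack: [20, 28]
BINARY_OP - → 20 - 28 = -8. Stack: [-8]
STORE_FAST m → m=-8. Stack: []
LOAD_FAST i → push 2. Stack: [2]
LOAD_CONST → push 1. Stack: [2, 1]
BINARY_OP + → 2 + 1 = 3. Stack: [3]
STORE_FAST i → i=3. Stack: []
LOAD_FAST i → push 3. Stack: [3]
LOAD_CONST → push 3. Stack: [3, 3]
COMPARE_OP bool(<) → 3 vs 3 = False. Stack: [False]
POP_JUMP_IF_FALSE → pop False; jump. Stack: []
LOAD_FAST m → push -8. Stack: [-8]
RETURN_VALUE → return -8.

-8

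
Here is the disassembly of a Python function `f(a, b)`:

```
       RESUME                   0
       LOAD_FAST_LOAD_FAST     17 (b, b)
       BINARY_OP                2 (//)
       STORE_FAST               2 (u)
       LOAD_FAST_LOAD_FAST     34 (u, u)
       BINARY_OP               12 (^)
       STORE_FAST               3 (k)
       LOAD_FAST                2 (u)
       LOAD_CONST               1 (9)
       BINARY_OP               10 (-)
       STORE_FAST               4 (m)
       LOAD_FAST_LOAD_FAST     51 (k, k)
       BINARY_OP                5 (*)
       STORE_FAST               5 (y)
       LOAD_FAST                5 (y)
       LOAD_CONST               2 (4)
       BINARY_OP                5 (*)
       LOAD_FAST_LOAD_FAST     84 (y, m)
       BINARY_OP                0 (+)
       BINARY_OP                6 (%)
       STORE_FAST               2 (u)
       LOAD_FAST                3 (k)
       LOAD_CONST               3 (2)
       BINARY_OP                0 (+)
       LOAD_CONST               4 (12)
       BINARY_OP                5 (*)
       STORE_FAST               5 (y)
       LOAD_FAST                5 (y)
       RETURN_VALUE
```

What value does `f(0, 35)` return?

LOAD_FAST_LOAD_FAST b,b → push 35,35. Stack: [35, 35]
BINARY_OP // → 35 // 35 = 1. Stack: [1]
STORE_FAST u → u=1. Stack: []
LOAD_FAST_LOAD_FAST u,u → push 1,1. Stack: [1, 1]
BINARY_OP ^ → 1 ^ 1 = 0. Stack: [0]
STORE_FAST k → k=0. Stack: []
LOAD_FAST u → push 1. Stack: [1]
LOAD_CONST → push 9. Stack: [1, 9]
BINARY_OP - → 1 - 9 = -8. Stack: [-8]
STORE_FAST m → m=-8. Stack: []
LOAD_FAST_LOAD_FAST k,k → push 0,0. Stack: [0, 0]
BINARY_OP * → 0 * 0 = 0. Stack: [0]
STORE_FAST y → y=0. Stack: []
LOAD_FAST y → push 0. Stack: [0]
LOAD_CONST → push 4. Stack: [0, 4]
BINARY_OP * → 0 * 4 = 0. Stack: [0]
LOAD_FAST_LOAD_FAST y,m → push 0,-8. Stack: [0, 0, -8]
BINARY_OP + → 0 + -8 = -8. Stack: [0, -8]
BINARY_OP % → 0 % -8 = 0. Stack: [0]
STORE_FAST u → u=0. Stack: []
LOAD_FAST k → push 0. Stack: [0]
LOAD_CONST → push 2. Stack: [0, 2]
BINARY_OP + → 0 + 2 = 2. Stack: [2]
LOAD_CONST → push 12. Stack: [2, 12]
BINARY_OP * → 2 * 12 = 24. Stack: [24]
STORE_FAST y → y=24. Stack: []
LOAD_FAST y → push 24. Stack: [24]
RETURN_VALUE → return 24.

24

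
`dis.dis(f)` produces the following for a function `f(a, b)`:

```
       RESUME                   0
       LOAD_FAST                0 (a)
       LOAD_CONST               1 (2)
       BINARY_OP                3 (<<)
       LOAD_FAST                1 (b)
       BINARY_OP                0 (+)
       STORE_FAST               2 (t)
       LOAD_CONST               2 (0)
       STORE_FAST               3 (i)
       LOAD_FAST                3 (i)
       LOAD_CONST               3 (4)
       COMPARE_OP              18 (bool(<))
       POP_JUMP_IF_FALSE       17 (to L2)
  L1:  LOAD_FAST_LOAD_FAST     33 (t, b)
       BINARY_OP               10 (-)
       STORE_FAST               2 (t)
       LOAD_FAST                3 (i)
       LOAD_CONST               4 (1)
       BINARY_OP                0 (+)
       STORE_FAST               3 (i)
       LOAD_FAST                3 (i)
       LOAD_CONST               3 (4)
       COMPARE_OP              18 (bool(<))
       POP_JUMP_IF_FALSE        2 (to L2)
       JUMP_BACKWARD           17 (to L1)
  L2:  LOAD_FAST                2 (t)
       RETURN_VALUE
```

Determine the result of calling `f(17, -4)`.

80

LOAD_FAST a → push 17. Stack: [17]
LOAD_CONST → push 2. Stack: [17, 2]
BINARY_OP << → 17 << 2 = 68. Stack: [68]
LOAD_FAST b → push -4. Stack: [68, -4]
BINARY_OP + → 68 + -4 = 64. Stack: [64]
STORE_FAST t → t=64. Stack: []
LOAD_CONST → push 0. Stack: [0]
STORE_FAST i → i=0. Stack: []
LOAD_FAST i → push 0. Stack: [0]
LOAD_CONST → push 4. Stack: [0, 4]
COMPARE_OP bool(<) → 0 vs 4 = True. Stack: [True]
POP_JUMP_IF_FALSE → pop True; no jump. Stack: []
LOAD_FAST_LOAD_FAST t,b → push 64,-4. Stack: [64, -4]
BINARY_OP - → 64 - -4 = 68. Stack: [68]
STORE_FAST t → t=68. Stack: []
LOAD_FAST i → push 0. Stack: [0]
LOAD_CONST → push 1. Stack: [0, 1]
BINARY_OP + → 0 + 1 = 1. Stack: [1]
STORE_FAST i → i=1. Stack: []
LOAD_FAST i → push 1. Stack: [1]
LOAD_CONST → push 4. Stack: [1, 4]
COMPARE_OP bool(<) → 1 vs 4 = True. Stack: [True]
POP_JUMP_IF_FALSE → pop True; no jump. Stack: []
LOAD_FAST_LOAD_FAST t,b → push 68,-4. Stack: [68, -4]
BINARY_OP - → 68 - -4 = 72. Stack: [72]
STORE_FAST t → t=72. Stack: []
LOAD_FAST i → push 1. Stack: [1]
LOAD_CONST → push 1. Stack: [1, 1]
BINARY_OP + → 1 + 1 = 2. Stack: [2]
STORE_FAST i → i=2. Stack: []
LOAD_FAST i → push 2. Stack: [2]
LOAD_CONST → push 4. Stack: [2, 4]
COMPARE_OP bool(<) → 2 vs 4 = True. Stack: [True]
POP_JUMP_IF_FALSE → pop True; no jump. Stack: []
LOAD_FAST_LOAD_FAST t,b → push 72,-4. Stack: [72, -4]
BINARY_OP - → 72 - -4 = 76. Stack: [76]
STORE_FAST t → t=76. Stack: []
LOAD_FAST i → push 2. Stack: [2]
LOAD_CONST → push 1. Stack: [2, 1]
BINARY_OP + → 2 + 1 = 3. Stack: [3]
STORE_FAST i → i=3. Stack: []
LOAD_FAST i → push 3. Stack: [3]
LOAD_CONST → push 4. Stack: [3, 4]
COMPARE_OP bool(<) → 3 vs 4 = True. Stack: [True]
POP_JUMP_IF_FALSE → pop True; no jump. Stack: []
LOAD_FAST_LOAD_FAST t,b → push 76,-4. Stack: [76, -4]
BINARY_OP - → 76 - -4 = 80. Stack: [80]
STORE_FAST t → t=80. Stack: []
LOAD_FAST i → push 3. Stack: [3]
LOAD_CONST → push 1. Stack: [3, 1]
BINARY_OP + → 3 + 1 = 4. Stack: [4]
STORE_FAST i → i=4. Stack: []
LOAD_FAST i → push 4. Stack: [4]
LOAD_CONST → push 4. Stack: [4, 4]
COMPARE_OP bool(<) → 4 vs 4 = False. Stack: [False]
POP_JUMP_IF_FALSE → pop False; jump. Stack: []
LOAD_FAST t → push 80. Stack: [80]
RETURN_VALUE → return 80.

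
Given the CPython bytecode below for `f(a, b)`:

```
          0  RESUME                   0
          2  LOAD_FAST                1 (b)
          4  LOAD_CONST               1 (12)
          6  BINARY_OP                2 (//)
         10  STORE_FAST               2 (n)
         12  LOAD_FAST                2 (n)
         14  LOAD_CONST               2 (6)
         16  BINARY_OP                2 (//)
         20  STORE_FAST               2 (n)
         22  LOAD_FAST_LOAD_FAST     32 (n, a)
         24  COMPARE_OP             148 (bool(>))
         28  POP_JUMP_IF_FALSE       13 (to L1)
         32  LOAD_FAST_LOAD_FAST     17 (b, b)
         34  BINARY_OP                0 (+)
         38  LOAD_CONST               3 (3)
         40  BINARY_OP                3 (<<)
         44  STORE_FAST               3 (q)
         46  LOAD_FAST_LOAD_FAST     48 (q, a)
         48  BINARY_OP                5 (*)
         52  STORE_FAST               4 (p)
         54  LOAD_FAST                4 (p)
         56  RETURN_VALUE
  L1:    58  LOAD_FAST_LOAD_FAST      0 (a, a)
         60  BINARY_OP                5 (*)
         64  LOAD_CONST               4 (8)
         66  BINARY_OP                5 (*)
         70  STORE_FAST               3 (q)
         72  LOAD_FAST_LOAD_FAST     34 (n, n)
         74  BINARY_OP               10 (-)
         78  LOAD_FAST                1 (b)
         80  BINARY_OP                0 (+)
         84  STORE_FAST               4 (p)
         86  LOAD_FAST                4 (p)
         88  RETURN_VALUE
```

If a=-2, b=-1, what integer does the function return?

32

LOAD_FAST b → push -1. Stack: [-1]
LOAD_CONST → push 12. Stack: [-1, 12]
BINARY_OP // → -1 // 12 = -1. Stack: [-1]
STORE_FAST n → n=-1. Stack: []
LOAD_FAST n → push -1. Stack: [-1]
LOAD_CONST → push 6. Stack: [-1, 6]
BINARY_OP // → -1 // 6 = -1. Stack: [-1]
STORE_FAST n → n=-1. Stack: []
LOAD_FAST_LOAD_FAST n,a → push -1,-2. Stack: [-1, -2]
COMPARE_OP bool(>) → -1 vs -2 = True. Stack: [True]
POP_JUMP_IF_FALSE → pop True; no jump. Stack: []
LOAD_FAST_LOAD_FAST b,b → push -1,-1. Stack: [-1, -1]
BINARY_OP + → -1 + -1 = -2. Stack: [-2]
LOAD_CONST → push 3. Stack: [-2, 3]
BINARY_OP << → -2 << 3 = -16. Stack: [-16]
STORE_FAST q → q=-16. Stack: []
LOAD_FAST_LOAD_FAST q,a → push -16,-2. Stack: [-16, -2]
BINARY_OP * → -16 * -2 = 32. Stack: [32]
STORE_FAST p → p=32. Stack: []
LOAD_FAST p → push 32. Stack: [32]
RETURN_VALUE → return 32.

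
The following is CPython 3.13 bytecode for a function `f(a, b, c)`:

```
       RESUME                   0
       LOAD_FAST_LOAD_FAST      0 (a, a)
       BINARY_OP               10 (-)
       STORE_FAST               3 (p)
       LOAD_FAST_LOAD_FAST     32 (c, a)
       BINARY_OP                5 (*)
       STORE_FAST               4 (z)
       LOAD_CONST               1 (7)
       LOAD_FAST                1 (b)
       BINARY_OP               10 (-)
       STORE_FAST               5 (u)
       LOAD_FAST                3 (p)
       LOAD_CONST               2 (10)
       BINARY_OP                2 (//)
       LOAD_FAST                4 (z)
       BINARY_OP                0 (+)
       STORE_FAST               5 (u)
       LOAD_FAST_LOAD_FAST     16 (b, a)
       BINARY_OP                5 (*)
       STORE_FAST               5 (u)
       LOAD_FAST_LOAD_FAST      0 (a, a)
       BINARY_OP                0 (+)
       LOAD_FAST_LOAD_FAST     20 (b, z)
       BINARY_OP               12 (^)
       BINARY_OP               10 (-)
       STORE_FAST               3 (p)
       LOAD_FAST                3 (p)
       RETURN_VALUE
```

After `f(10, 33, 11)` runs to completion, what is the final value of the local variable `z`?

LOAD_FAST_LOAD_FAST a,a → push 10,10. Stack: [10, 10]
BINARY_OP - → 10 - 10 = 0. Stack: [0]
STORE_FAST p → p=0. Stack: []
LOAD_FAST_LOAD_FAST c,a → push 11,10. Stack: [11, 10]
BINARY_OP * → 11 * 10 = 110. Stack: [110]
STORE_FAST z → z=110. Stack: []
LOAD_CONST → push 7. Stack: [7]
LOAD_FAST b → push 33. Stack: [7, 33]
BINARY_OP - → 7 - 33 = -26. Stack: [-26]
STORE_FAST u → u=-26. Stack: []
LOAD_FAST p → push 0. Stack: [0]
LOAD_CONST → push 10. Stack: [0, 10]
BINARY_OP // → 0 // 10 = 0. Stack: [0]
LOAD_FAST z → push 110. Stack: [0, 110]
BINARY_OP + → 0 + 110 = 110. Stack: [110]
STORE_FAST u → u=110. Stack: []
LOAD_FAST_LOAD_FAST b,a → push 33,10. Stack: [33, 10]
BINARY_OP * → 33 * 10 = 330. Stack: [330]
STORE_FAST u → u=330. Stack: []
LOAD_FAST_LOAD_FAST a,a → push 10,10. Stack: [10, 10]
BINARY_OP + → 10 + 10 = 20. Stack: [20]
LOAD_FAST_LOAD_FAST b,z → push 33,110. Stack: [20, 33, 110]
BINARY_OP ^ → 33 ^ 110 = 79. Stack: [20, 79]
BINARY_OP - → 20 - 79 = -59. Stack: [-59]
STORE_FAST p → p=-59. Stack: []
LOAD_FAST p → push -59. Stack: [-59]
RETURN_VALUE → return -59.

110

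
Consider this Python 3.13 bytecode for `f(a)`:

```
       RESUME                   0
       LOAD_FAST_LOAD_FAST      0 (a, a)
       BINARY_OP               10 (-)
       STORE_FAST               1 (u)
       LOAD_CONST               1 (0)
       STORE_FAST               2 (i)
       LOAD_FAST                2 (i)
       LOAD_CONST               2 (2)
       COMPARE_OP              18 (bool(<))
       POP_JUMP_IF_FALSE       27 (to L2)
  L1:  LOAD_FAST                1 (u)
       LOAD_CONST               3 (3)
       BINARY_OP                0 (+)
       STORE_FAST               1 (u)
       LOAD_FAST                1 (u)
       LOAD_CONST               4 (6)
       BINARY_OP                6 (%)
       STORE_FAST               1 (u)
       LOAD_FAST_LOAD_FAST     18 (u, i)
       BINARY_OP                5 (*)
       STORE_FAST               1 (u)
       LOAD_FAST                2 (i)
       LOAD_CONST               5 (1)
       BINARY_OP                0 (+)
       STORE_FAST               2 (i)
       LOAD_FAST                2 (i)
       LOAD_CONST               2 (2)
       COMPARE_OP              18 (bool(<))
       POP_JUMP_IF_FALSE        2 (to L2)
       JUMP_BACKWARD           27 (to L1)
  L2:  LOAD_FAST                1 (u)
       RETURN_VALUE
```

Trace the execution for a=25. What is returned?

LOAD_FAST_LOAD_FAST a,a → push 25,25. Stack: [25, 25]
BINARY_OP - → 25 - 25 = 0. Stack: [0]
STORE_FAST u → u=0. Stack: []
LOAD_CONST → push 0. Stack: [0]
STORE_FAST i → i=0. Stack: []
LOAD_FAST i → push 0. Stack: [0]
LOAD_CONST → push 2. Stack: [0, 2]
COMPARE_OP bool(<) → 0 vs 2 = True. Stack: [True]
POP_JUMP_IF_FALSE → pop True; no jump. Stack: []
LOAD_FAST u → push 0. Stack: [0]
LOAD_CONST → push 3. Stack: [0, 3]
BINARY_OP + → 0 + 3 = 3. Stack: [3]
STORE_FAST u → u=3. Stack: []
LOAD_FAST u → push 3. Stack: [3]
LOAD_CONST → push 6. Stack: [3, 6]
BINARY_OP % → 3 % 6 = 3. Stack: [3]
STORE_FAST u → u=3. Stack: []
LOAD_FAST_LOAD_FAST u,i → push 3,0. Stack: [3, 0]
BINARY_OP * → 3 * 0 = 0. Stack: [0]
STORE_FAST u → u=0. Stack: []
LOAD_FAST i → push 0. Stack: [0]
LOAD_CONST → push 1. Stack: [0, 1]
BINARY_OP + → 0 + 1 = 1. Stack: [1]
STORE_FAST i → i=1. Stack: []
LOAD_FAST i → push 1. Stack: [1]
LOAD_CONST → push 2. Stack: [1, 2]
COMPARE_OP bool(<) → 1 vs 2 = True. Stack: [True]
POP_JUMP_IF_FALSE → pop True; no jump. Stack: []
LOAD_FAST u → push 0. Stack: [0]
LOAD_CONST → push 3. Stack: [0, 3]
BINARY_OP + → 0 + 3 = 3. Stack: [3]
STORE_FAST u → u=3. Stack: []
LOAD_FAST u → push 3. Stack: [3]
LOAD_CONST → push 6. Stack: [3, 6]
BINARY_OP % → 3 % 6 = 3. Stack: [3]
STORE_FAST u → u=3. Stack: []
LOAD_FAST_LOAD_FAST u,i → push 3,1. Stack: [3, 1]
BINARY_OP * → 3 * 1 = 3. Stack: [3]
STORE_FAST u → u=3. Stack: []
LOAD_FAST i → push 1. Stack: [1]
LOAD_CONST → push 1. Stack: [1, 1]
BINARY_OP + → 1 + 1 = 2. Stack: [2]
STORE_FAST i → i=2. Stack: []
LOAD_FAST i → push 2. Stack: [2]
LOAD_CONST → push 2. Stack: [2, 2]
COMPARE_OP bool(<) → 2 vs 2 = False. Stack: [False]
POP_JUMP_IF_FALSE → pop False; jump. Stack: []
LOAD_FAST u → push 3. Stack: [3]
RETURN_VALUE → return 3.

3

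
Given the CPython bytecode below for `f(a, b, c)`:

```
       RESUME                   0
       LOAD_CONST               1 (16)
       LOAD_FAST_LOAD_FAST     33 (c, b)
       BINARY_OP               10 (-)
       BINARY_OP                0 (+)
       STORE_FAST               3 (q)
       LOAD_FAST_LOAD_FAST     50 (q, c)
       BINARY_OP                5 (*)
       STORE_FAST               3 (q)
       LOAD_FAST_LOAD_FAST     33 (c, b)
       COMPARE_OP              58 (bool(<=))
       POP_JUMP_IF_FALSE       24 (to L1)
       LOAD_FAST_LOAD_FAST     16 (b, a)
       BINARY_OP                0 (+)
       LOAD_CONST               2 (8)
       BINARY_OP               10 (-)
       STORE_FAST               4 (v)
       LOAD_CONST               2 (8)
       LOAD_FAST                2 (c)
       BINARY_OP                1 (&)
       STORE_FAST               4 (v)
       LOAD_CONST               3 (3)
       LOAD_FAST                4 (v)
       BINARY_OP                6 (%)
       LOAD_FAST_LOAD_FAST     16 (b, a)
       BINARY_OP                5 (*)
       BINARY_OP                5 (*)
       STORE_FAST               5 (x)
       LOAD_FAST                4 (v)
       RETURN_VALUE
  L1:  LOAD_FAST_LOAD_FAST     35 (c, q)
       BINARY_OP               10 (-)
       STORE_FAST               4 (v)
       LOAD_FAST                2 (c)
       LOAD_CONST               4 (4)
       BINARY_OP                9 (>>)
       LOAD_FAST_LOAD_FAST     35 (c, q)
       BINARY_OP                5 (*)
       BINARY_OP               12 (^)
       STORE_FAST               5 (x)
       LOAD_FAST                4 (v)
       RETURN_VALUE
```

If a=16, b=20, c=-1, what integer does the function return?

8

LOAD_CONST → push 16. Stack: [16]
LOAD_FAST_LOAD_FAST c,b → push -1,20. Stack: [16, -1, 20]
BINARY_OP - → -1 - 20 = -21. Stack: [16, -21]
BINARY_OP + → 16 + -21 = -5. Stack: [-5]
STORE_FAST q → q=-5. Stack: []
LOAD_FAST_LOAD_FAST q,c → push -5,-1. Stack: [-5, -1]
BINARY_OP * → -5 * -1 = 5. Stack: [5]
STORE_FAST q → q=5. Stack: []
LOAD_FAST_LOAD_FAST c,b → push -1,20. Stack: [-1, 20]
COMPARE_OP bool(<=) → -1 vs 20 = True. Stack: [True]
POP_JUMP_IF_FALSE → pop True; no jump. Stack: []
LOAD_FAST_LOAD_FAST b,a → push 20,16. Stack: [20, 16]
BINARY_OP + → 20 + 16 = 36. Stack: [36]
LOAD_CONST → push 8. Stack: [36, 8]
BINARY_OP - → 36 - 8 = 28. Stack: [28]
STORE_FAST v → v=28. Stack: []
LOAD_CONST → push 8. Stack: [8]
LOAD_FAST c → push -1. Stack: [8, -1]
BINARY_OP & → 8 & -1 = 8. Stack: [8]
STORE_FAST v → v=8. Stack: []
LOAD_CONST → push 3. Stack: [3]
LOAD_FAST v → push 8. Stack: [3, 8]
BINARY_OP % → 3 % 8 = 3. Stack: [3]
LOAD_FAST_LOAD_FAST b,a → push 20,16. Stack: [3, 20, 16]
BINARY_OP * → 20 * 16 = 320. Stack: [3, 320]
BINARY_OP * → 3 * 320 = 960. Stack: [960]
STORE_FAST x → x=960. Stack: []
LOAD_FAST v → push 8. Stack: [8]
RETURN_VALUE → return 8.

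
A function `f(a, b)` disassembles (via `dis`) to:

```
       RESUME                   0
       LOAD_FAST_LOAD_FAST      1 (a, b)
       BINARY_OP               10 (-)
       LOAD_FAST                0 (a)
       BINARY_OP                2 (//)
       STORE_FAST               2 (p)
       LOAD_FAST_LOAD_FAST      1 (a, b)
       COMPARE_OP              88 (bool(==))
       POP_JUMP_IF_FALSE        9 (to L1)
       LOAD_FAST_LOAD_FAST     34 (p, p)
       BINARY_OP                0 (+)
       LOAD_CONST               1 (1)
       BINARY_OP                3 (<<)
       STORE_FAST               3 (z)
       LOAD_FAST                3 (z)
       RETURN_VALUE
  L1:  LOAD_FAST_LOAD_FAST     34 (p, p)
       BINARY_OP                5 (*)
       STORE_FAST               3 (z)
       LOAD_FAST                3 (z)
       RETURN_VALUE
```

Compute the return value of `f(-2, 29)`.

LOAD_FAST_LOAD_FAST a,b → push -2,29. Stack: [-2, 29]
BINARY_OP - → -2 - 29 = -31. Stack: [-31]
LOAD_FAST a → push -2. Stack: [-31, -2]
BINARY_OP // → -31 // -2 = 15. Stack: [15]
STORE_FAST p → p=15. Stack: []
LOAD_FAST_LOAD_FAST a,b → push -2,29. Stack: [-2, 29]
COMPARE_OP bool(==) → -2 vs 29 = False. Stack: [False]
POP_JUMP_IF_FALSE → pop False; jump. Stack: []
LOAD_FAST_LOAD_FAST p,p → push 15,15. Stack: [15, 15]
BINARY_OP * → 15 * 15 = 225. Stack: [225]
STORE_FAST z → z=225. Stack: []
LOAD_FAST z → push 225. Stack: [225]
RETURN_VALUE → return 225.

225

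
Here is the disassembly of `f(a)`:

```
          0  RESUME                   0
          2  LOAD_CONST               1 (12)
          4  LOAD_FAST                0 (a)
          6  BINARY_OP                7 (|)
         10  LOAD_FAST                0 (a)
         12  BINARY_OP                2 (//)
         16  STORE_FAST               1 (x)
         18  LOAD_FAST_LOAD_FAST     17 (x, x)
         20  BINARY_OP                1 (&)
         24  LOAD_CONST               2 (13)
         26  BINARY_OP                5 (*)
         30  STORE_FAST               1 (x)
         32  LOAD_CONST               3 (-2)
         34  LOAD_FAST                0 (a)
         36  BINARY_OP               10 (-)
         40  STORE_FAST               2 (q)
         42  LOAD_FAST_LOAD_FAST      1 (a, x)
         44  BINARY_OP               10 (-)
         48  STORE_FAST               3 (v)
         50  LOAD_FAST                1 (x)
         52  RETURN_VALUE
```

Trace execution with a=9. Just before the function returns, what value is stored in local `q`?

LOAD_CONST → push 12. Stack: [12]
LOAD_FAST a → push 9. Stack: [12, 9]
BINARY_OP | → 12 | 9 = 13. Stack: [13]
LOAD_FAST a → push 9. Stack: [13, 9]
BINARY_OP // → 13 // 9 = 1. Stack: [1]
STORE_FAST x → x=1. Stack: []
LOAD_FAST_LOAD_FAST x,x → push 1,1. Stack: [1, 1]
BINARY_OP & → 1 & 1 = 1. Stack: [1]
LOAD_CONST → push 13. Stack: [1, 13]
BINARY_OP * → 1 * 13 = 13. Stack: [13]
STORE_FAST x → x=13. Stack: []
LOAD_CONST → push -2. Stack: [-2]
LOAD_FAST a → push 9. Stack: [-2, 9]
BINARY_OP - → -2 - 9 = -11. Stack: [-11]
STORE_FAST q → q=-11. Stack: []
LOAD_FAST_LOAD_FAST a,x → push 9,13. Stack: [9, 13]
BINARY_OP - → 9 - 13 = -4. Stack: [-4]
STORE_FAST v → v=-4. Stack: []
LOAD_FAST x → push 13. Stack: [13]
RETURN_VALUE → return 13.

-11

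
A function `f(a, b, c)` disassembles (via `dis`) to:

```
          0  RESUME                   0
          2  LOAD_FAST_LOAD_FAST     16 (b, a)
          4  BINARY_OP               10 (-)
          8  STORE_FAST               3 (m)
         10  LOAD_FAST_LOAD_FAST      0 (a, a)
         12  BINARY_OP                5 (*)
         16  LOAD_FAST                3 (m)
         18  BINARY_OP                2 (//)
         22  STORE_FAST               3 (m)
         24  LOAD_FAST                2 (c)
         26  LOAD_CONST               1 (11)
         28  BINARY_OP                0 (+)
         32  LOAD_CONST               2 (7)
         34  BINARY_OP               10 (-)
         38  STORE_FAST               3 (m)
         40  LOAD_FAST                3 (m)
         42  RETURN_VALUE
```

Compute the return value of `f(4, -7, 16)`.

LOAD_FAST_LOAD_FAST b,a → push -7,4. Stack: [-7, 4]
BINARY_OP - → -7 - 4 = -11. Stack: [-11]
STORE_FAST m → m=-11. Stack: []
LOAD_FAST_LOAD_FAST a,a → push 4,4. Stack: [4, 4]
BINARY_OP * → 4 * 4 = 16. Stack: [16]
LOAD_FAST m → push -11. Stack: [16, -11]
BINARY_OP // → 16 // -11 = -2. Stack: [-2]
STORE_FAST m → m=-2. Stack: []
LOAD_FAST c → push 16. Stack: [16]
LOAD_CONST → push 11. Stack: [16, 11]
BINARY_OP + → 16 + 11 = 27. Stack: [27]
LOAD_CONST → push 7. Stack: [27, 7]
BINARY_OP - → 27 - 7 = 20. Stack: [20]
STORE_FAST m → m=20. Stack: []
LOAD_FAST m → push 20. Stack: [20]
RETURN_VALUE → return 20.

20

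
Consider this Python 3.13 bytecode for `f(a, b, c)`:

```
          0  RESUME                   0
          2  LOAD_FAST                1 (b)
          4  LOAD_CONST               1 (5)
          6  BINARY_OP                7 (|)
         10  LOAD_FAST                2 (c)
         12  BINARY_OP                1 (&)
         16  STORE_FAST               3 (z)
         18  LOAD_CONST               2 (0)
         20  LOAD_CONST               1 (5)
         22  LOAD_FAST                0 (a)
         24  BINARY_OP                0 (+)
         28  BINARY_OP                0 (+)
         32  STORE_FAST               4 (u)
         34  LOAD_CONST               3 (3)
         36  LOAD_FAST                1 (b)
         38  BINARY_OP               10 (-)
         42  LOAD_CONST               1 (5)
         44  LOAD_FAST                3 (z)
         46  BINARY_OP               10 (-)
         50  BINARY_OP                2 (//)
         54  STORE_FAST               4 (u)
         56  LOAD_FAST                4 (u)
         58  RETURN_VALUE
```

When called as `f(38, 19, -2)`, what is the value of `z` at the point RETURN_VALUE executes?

LOAD_FAST b → push 19. Stack: [19]
LOAD_CONST → push 5. Stack: [19, 5]
BINARY_OP | → 19 | 5 = 23. Stack: [23]
LOAD_FAST c → push -2. Stack: [23, -2]
BINARY_OP & → 23 & -2 = 22. Stack: [22]
STORE_FAST z → z=22. Stack: []
LOAD_CONST → push 0. Stack: [0]
LOAD_CONST → push 5. Stack: [0, 5]
LOAD_FAST a → push 38. Stack: [0, 5, 38]
BINARY_OP + → 5 + 38 = 43. Stack: [0, 43]
BINARY_OP + → 0 + 43 = 43. Stack: [43]
STORE_FAST u → u=43. Stack: []
LOAD_CONST → push 3. Stack: [3]
LOAD_FAST b → push 19. Stack: [3, 19]
BINARY_OP - → 3 - 19 = -16. Stack: [-16]
LOAD_CONST → push 5. Stack: [-16, 5]
LOAD_FAST z → push 22. Stack: [-16, 5, 22]
BINARY_OP - → 5 - 22 = -17. Stack: [-16, -17]
BINARY_OP // → -16 // -17 = 0. Stack: [0]
STORE_FAST u → u=0. Stack: []
LOAD_FAST u → push 0. Stack: [0]
RETURN_VALUE → return 0.

22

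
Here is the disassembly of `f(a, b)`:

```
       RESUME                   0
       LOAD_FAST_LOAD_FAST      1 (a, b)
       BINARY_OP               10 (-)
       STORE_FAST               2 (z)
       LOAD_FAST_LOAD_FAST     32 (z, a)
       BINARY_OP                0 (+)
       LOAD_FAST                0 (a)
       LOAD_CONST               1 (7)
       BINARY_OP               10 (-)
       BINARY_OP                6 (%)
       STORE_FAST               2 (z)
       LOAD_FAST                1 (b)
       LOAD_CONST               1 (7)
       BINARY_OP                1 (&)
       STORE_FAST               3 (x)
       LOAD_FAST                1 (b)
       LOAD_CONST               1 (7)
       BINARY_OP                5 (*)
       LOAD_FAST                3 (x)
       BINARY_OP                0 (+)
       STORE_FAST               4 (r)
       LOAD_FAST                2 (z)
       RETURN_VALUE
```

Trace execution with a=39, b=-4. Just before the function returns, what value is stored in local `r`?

LOAD_FAST_LOAD_FAST a,b → push 39,-4. Stack: [39, -4]
BINARY_OP - → 39 - -4 = 43. Stack: [43]
STORE_FAST z → z=43. Stack: []
LOAD_FAST_LOAD_FAST z,a → push 43,39. Stack: [43, 39]
BINARY_OP + → 43 + 39 = 82. Stack: [82]
LOAD_FAST a → push 39. Stack: [82, 39]
LOAD_CONST → push 7. Stack: [82, 39, 7]
BINARY_OP - → 39 - 7 = 32. Stack: [82, 32]
BINARY_OP % → 82 % 32 = 18. Stack: [18]
STORE_FAST z → z=18. Stack: []
LOAD_FAST b → push -4. Stack: [-4]
LOAD_CONST → push 7. Stack: [-4, 7]
BINARY_OP & → -4 & 7 = 4. Stack: [4]
STORE_FAST x → x=4. Stack: []
LOAD_FAST b → push -4. Stack: [-4]
LOAD_CONST → push 7. Stack: [-4, 7]
BINARY_OP * → -4 * 7 = -28. Stack: [-28]
LOAD_FAST x → push 4. Stack: [-28, 4]
BINARY_OP + → -28 + 4 = -24. Stack: [-24]
STORE_FAST r → r=-24. Stack: []
LOAD_FAST z → push 18. Stack: [18]
RETURN_VALUE → return 18.

-24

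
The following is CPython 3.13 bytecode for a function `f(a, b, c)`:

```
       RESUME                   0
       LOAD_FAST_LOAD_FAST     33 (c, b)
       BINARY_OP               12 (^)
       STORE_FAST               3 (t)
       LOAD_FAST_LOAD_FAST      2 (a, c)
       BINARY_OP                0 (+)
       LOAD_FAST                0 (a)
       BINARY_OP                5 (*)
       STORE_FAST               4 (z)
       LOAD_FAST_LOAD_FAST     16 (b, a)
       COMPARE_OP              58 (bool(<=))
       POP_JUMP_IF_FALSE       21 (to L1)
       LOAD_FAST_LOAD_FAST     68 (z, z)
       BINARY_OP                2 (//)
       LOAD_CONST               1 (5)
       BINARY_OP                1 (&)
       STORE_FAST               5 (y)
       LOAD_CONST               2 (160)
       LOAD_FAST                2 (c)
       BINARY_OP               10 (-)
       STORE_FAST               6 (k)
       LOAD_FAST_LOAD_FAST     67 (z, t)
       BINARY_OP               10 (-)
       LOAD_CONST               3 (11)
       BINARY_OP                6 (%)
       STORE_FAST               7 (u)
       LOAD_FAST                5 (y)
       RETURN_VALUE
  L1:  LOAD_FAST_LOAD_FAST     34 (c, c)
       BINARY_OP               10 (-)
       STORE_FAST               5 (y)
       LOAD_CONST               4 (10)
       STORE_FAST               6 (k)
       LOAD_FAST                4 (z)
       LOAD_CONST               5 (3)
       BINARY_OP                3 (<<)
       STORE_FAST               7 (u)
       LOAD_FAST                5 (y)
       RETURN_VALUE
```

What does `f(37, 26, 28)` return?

LOAD_FAST_LOAD_FAST c,b → push 28,26. Stack: [28, 26]
BINARY_OP ^ → 28 ^ 26 = 6. Stack: [6]
STORE_FAST t → t=6. Stack: []
LOAD_FAST_LOAD_FAST a,c → push 37,28. Stack: [37, 28]
BINARY_OP + → 37 + 28 = 65. Stack: [65]
LOAD_FAST a → push 37. Stack: [65, 37]
BINARY_OP * → 65 * 37 = 2405. Stack: [2405]
STORE_FAST z → z=2405. Stack: []
LOAD_FAST_LOAD_FAST b,a → push 26,37. Stack: [26, 37]
COMPARE_OP bool(<=) → 26 vs 37 = True. Stack: [True]
POP_JUMP_IF_FALSE → pop True; no jump. Stack: []
LOAD_FAST_LOAD_FAST z,z → push 2405,2405. Stack: [2405, 2405]
BINARY_OP // → 2405 // 2405 = 1. Stack: [1]
LOAD_CONST → push 5. Stack: [1, 5]
BINARY_OP & → 1 & 5 = 1. Stack: [1]
STORE_FAST y → y=1. Stack: []
LOAD_CONST → push 160. Stack: [160]
LOAD_FAST c → push 28. Stack: [160, 28]
BINARY_OP - → 160 - 28 = 132. Stack: [132]
STORE_FAST k → k=132. Stack: []
LOAD_FAST_LOAD_FAST z,t → push 2405,6. Stack: [2405, 6]
BINARY_OP - → 2405 - 6 = 2399. Stack: [2399]
LOAD_CONST → push 11. Stack: [2399, 11]
BINARY_OP % → 2399 % 11 = 1. Stack: [1]
STORE_FAST u → u=1. Stack: []
LOAD_FAST y → push 1. Stack: [1]
RETURN_VALUE → return 1.

1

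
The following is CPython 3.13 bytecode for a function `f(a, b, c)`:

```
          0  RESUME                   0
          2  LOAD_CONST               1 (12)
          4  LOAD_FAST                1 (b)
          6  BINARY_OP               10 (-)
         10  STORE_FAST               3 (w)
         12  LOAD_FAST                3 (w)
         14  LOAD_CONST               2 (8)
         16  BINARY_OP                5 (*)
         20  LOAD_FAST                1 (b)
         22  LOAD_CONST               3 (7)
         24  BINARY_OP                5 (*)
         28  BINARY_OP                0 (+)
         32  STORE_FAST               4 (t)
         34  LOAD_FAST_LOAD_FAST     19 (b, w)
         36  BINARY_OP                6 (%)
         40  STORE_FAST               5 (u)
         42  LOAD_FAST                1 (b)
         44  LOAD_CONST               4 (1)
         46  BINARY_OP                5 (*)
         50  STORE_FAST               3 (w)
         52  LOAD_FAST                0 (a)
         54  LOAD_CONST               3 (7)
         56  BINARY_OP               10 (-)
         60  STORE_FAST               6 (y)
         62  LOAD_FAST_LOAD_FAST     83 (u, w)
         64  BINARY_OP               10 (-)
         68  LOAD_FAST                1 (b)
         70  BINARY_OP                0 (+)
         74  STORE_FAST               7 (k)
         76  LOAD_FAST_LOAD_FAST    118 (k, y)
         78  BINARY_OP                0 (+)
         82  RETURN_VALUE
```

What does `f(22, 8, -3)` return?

LOAD_CONST → push 12. Stack: [12]
LOAD_FAST b → push 8. Stack: [12, 8]
BINARY_OP - → 12 - 8 = 4. Stack: [4]
STORE_FAST w → w=4. Stack: []
LOAD_FAST w → push 4. Stack: [4]
LOAD_CONST → push 8. Stack: [4, 8]
BINARY_OP * → 4 * 8 = 32. Stack: [32]
LOAD_FAST b → push 8. Stack: [32, 8]
LOAD_CONST → push 7. Stack: [32, 8, 7]
BINARY_OP * → 8 * 7 = 56. Stack: [32, 56]
BINARY_OP + → 32 + 56 = 88. Stack: [88]
STORE_FAST t → t=88. Stack: []
LOAD_FAST_LOAD_FAST b,w → push 8,4. Stack: [8, 4]
BINARY_OP % → 8 % 4 = 0. Stack: [0]
STORE_FAST u → u=0. Stack: []
LOAD_FAST b → push 8. Stack: [8]
LOAD_CONST → push 1. Stack: [8, 1]
BINARY_OP * → 8 * 1 = 8. Stack: [8]
STORE_FAST w → w=8. Stack: []
LOAD_FAST a → push 22. Stack: [22]
LOAD_CONST → push 7. Stack: [22, 7]
BINARY_OP - → 22 - 7 = 15. Stack: [15]
STORE_FAST y → y=15. Stack: []
LOAD_FAST_LOAD_FAST u,w → push 0,8. Stack: [0, 8]
BINARY_OP - → 0 - 8 = -8. Stack: [-8]
LOAD_FAST b → push 8. Stack: [-8, 8]
BINARY_OP + → -8 + 8 = 0. Stack: [0]
STORE_FAST k → k=0. Stack: []
LOAD_FAST_LOAD_FAST k,y → push 0,15. Stack: [0, 15]
BINARY_OP + → 0 + 15 = 15. Stack: [15]
RETURN_VALUE → return 15.

15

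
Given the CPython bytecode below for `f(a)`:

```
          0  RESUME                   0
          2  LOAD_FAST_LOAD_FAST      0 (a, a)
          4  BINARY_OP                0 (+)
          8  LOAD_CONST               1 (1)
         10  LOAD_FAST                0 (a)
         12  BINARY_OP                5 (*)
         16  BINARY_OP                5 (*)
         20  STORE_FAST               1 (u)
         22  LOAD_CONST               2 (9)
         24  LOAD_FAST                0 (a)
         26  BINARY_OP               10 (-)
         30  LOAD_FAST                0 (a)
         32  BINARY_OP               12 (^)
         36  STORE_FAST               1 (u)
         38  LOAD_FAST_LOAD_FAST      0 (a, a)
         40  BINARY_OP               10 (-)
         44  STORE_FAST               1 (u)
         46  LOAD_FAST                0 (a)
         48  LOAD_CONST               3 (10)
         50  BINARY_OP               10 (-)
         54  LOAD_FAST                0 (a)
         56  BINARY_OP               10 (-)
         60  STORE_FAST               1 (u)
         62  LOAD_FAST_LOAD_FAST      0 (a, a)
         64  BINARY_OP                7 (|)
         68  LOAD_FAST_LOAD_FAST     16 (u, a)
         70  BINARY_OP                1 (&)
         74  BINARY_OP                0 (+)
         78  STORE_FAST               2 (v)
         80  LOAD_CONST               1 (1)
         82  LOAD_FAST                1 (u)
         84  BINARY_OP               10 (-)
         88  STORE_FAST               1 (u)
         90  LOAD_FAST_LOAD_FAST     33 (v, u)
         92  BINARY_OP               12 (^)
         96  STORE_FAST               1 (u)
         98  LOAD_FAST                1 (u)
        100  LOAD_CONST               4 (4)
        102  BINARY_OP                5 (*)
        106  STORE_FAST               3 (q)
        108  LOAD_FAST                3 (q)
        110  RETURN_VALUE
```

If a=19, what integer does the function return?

184

LOAD_FAST_LOAD_FAST a,a → push 19,19. Stack: [19, 19]
BINARY_OP + → 19 + 19 = 38. Stack: [38]
LOAD_CONST → push 1. Stack: [38, 1]
LOAD_FAST a → push 19. Stack: [38, 1, 19]
BINARY_OP * → 1 * 19 = 19. Stack: [38, 19]
BINARY_OP * → 38 * 19 = 722. Stack: [722]
STORE_FAST u → u=722. Stack: []
LOAD_CONST → push 9. Stack: [9]
LOAD_FAST a → push 19. Stack: [9, 19]
BINARY_OP - → 9 - 19 = -10. Stack: [-10]
LOAD_FAST a → push 19. Stack: [-10, 19]
BINARY_OP ^ → -10 ^ 19 = -27. Stack: [-27]
STORE_FAST u → u=-27. Stack: []
LOAD_FAST_LOAD_FAST a,a → push 19,19. Stack: [19, 19]
BINARY_OP - → 19 - 19 = 0. Stack: [0]
STORE_FAST u → u=0. Stack: []
LOAD_FAST a → push 19. Stack: [19]
LOAD_CONST → push 10. Stack: [19, 10]
BINARY_OP - → 19 - 10 = 9. Stack: [9]
LOAD_FAST a → push 19. Stack: [9, 19]
BINARY_OP - → 9 - 19 = -10. Stack: [-10]
STORE_FAST u → u=-10. Stack: []
LOAD_FAST_LOAD_FAST a,a → push 19,19. Stack: [19, 19]
BINARY_OP | → 19 | 19 = 19. Stack: [19]
LOAD_FAST_LOAD_FAST u,a → push -10,19. Stack: [19, -10, 19]
BINARY_OP & → -10 & 19 = 18. Stack: [19, 18]
BINARY_OP + → 19 + 18 = 37. Stack: [37]
STORE_FAST v → v=37. Stack: []
LOAD_CONST → push 1. Stack: [1]
LOAD_FAST u → push -10. Stack: [1, -10]
BINARY_OP - → 1 - -10 = 11. Stack: [11]
STORE_FAST u → u=11. Stack: []
LOAD_FAST_LOAD_FAST v,u → push 37,11. Stack: [37, 11]
BINARY_OP ^ → 37 ^ 11 = 46. Stack: [46]
STORE_FAST u → u=46. Stack: []
LOAD_FAST u → push 46. Stack: [46]
LOAD_CONST → push 4. Stack: [46, 4]
BINARY_OP * → 46 * 4 = 184. Stack: [184]
STORE_FAST q → q=184. Stack: []
LOAD_FAST q → push 184. Stack: [184]
RETURN_VALUE → return 184.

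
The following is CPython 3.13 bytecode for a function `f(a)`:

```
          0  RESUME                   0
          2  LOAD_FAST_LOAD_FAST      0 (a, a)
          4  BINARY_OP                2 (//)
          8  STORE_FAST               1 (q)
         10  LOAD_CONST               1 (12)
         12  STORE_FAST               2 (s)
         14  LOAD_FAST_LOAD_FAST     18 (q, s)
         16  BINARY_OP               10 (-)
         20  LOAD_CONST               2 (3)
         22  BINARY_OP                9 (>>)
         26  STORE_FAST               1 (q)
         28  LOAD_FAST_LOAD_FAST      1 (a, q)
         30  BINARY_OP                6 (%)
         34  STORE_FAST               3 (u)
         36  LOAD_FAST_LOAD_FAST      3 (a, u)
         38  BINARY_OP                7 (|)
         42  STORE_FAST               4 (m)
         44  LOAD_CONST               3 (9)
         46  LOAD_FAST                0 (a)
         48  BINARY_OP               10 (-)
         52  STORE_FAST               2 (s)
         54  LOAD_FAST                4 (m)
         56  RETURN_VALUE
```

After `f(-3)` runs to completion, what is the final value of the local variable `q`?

-2

LOAD_FAST_LOAD_FAST a,a → push -3,-3. Stack: [-3, -3]
BINARY_OP // → -3 // -3 = 1. Stack: [1]
STORE_FAST q → q=1. Stack: []
LOAD_CONST → push 12. Stack: [12]
STORE_FAST s → s=12. Stack: []
LOAD_FAST_LOAD_FAST q,s → push 1,12. Stack: [1, 12]
BINARY_OP - → 1 - 12 = -11. Stack: [-11]
LOAD_CONST → push 3. Stack: [-11, 3]
BINARY_OP >> → -11 >> 3 = -2. Stack: [-2]
STORE_FAST q → q=-2. Stack: []
LOAD_FAST_LOAD_FAST a,q → push -3,-2. Stack: [-3, -2]
BINARY_OP % → -3 % -2 = -1. Stack: [-1]
STORE_FAST u → u=-1. Stack: []
LOAD_FAST_LOAD_FAST a,u → push -3,-1. Stack: [-3, -1]
BINARY_OP | → -3 | -1 = -1. Stack: [-1]
STORE_FAST m → m=-1. Stack: []
LOAD_CONST → push 9. Stack: [9]
LOAD_FAST a → push -3. Stack: [9, -3]
BINARY_OP - → 9 - -3 = 12. Stack: [12]
STORE_FAST s → s=12. Stack: []
LOAD_FAST m → push -1. Stack: [-1]
RETURN_VALUE → return -1.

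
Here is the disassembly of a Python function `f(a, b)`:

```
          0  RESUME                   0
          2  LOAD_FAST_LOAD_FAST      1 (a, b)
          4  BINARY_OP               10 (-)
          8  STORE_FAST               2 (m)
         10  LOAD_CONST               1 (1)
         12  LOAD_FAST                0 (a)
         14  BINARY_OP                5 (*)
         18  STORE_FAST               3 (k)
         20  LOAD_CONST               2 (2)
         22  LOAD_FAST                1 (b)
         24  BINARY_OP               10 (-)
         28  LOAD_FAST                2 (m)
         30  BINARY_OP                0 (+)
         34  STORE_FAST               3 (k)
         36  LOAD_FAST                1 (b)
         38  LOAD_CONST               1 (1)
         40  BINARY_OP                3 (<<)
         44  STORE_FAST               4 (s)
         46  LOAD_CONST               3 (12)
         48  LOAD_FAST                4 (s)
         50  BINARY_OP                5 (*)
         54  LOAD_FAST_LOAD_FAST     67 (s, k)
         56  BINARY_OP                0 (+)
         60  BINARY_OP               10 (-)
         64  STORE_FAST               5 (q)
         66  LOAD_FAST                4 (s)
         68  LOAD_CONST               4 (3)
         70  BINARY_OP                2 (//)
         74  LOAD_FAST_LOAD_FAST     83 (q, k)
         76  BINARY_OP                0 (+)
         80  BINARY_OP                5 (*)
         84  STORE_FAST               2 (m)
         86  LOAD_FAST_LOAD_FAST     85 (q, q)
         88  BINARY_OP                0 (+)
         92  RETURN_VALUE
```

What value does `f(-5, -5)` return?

LOAD_FAST_LOAD_FAST a,b → push -5,-5. Stack: [-5, -5]
BINARY_OP - → -5 - -5 = 0. Stack: [0]
STORE_FAST m → m=0. Stack: []
LOAD_CONST → push 1. Stack: [1]
LOAD_FAST a → push -5. Stack: [1, -5]
BINARY_OP * → 1 * -5 = -5. Stack: [-5]
STORE_FAST k → k=-5. Stack: []
LOAD_CONST → push 2. Stack: [2]
LOAD_FAST b → push -5. Stack: [2, -5]
BINARY_OP - → 2 - -5 = 7. Stack: [7]
LOAD_FAST m → push 0. Stack: [7, 0]
BINARY_OP + → 7 + 0 = 7. Stack: [7]
STORE_FAST k → k=7. Stack: []
LOAD_FAST b → push -5. Stack: [-5]
LOAD_CONST → push 1. Stack: [-5, 1]
BINARY_OP << → -5 << 1 = -10. Stack: [-10]
STORE_FAST s → s=-10. Stack: []
LOAD_CONST → push 12. Stack: [12]
LOAD_FAST s → push -10. Stack: [12, -10]
BINARY_OP * → 12 * -10 = -120. Stack: [-120]
LOAD_FAST_LOAD_FAST s,k → push -10,7. Stack: [-120, -10, 7]
BINARY_OP + → -10 + 7 = -3. Stack: [-120, -3]
BINARY_OP - → -120 - -3 = -117. Stack: [-117]
STORE_FAST q → q=-117. Stack: []
LOAD_FAST s → push -10. Stack: [-10]
LOAD_CONST → push 3. Stack: [-10, 3]
BINARY_OP // → -10 // 3 = -4. Stack: [-4]
LOAD_FAST_LOAD_FAST q,k → push -117,7. Stack: [-4, -117, 7]
BINARY_OP + → -117 + 7 = -110. Stack: [-4, -110]
BINARY_OP * → -4 * -110 = 440. Stack: [440]
STORE_FAST m → m=440. Stack: []
LOAD_FAST_LOAD_FAST q,q → push -117,-117. Stack: [-117, -117]
BINARY_OP + → -117 + -117 = -234. Stack: [-234]
RETURN_VALUE → return -234.

-234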